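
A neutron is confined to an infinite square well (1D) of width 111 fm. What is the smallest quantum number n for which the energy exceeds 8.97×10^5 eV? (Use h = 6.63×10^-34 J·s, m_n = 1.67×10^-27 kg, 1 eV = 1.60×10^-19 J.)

n = 8

E_1 = h²/(8m_nL²) = 2.670×10^-15 J = 1.669×10^4 eV.
Need n² > 8.97×10^5/1.669×10^4 = 53.74, i.e. n > 7.331.
The smallest integer satisfying this is n = 8.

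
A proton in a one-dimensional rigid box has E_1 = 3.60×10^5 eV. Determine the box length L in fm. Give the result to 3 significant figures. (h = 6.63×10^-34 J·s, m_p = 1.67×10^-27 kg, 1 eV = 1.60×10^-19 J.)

From E_n = n²h²/(8m_pL²), L = n·h/√(8m_pE_n).
E_1 = 3.60×10^5 eV = 5.760×10^-14 J, so L = 1·6.63×10^-34/√(8·1.67×10^-27·5.760×10^-14) = 2.39×10^-14 m = 23.9 fm.

L = 23.9 fm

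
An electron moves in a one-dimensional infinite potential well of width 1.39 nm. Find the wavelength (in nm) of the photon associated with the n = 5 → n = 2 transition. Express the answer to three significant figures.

E_1 = h²/(8m_eL²) = 3.118×10^-20 J, so ΔE = (5² − 2²)E_1 = 6.548×10^-19 J.
λ = hc/ΔE = (6.626×10^-34·2.998×10^8)/6.548×10^-19 = 3.03×10^-7 m = 303 nm.

λ = 303 nm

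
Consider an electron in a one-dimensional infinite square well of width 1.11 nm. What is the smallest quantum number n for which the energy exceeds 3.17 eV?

E_1 = h²/(8m_eL²) = 4.890×10^-20 J = 0.3052 eV.
Need n² > 3.17/0.3052 = 10.39, i.e. n > 3.223.
The smallest integer satisfying this is n = 4.

n = 4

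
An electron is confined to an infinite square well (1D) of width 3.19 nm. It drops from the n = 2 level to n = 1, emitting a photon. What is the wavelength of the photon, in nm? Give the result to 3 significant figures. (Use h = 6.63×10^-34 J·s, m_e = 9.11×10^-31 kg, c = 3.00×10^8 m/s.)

λ = 1.12×10^4 nm

E_1 = h²/(8m_eL²) = 5.927×10^-21 J, so ΔE = (2² − 1²)E_1 = 1.778×10^-20 J.
λ = hc/ΔE = (6.63×10^-34·3.00×10^8)/1.778×10^-20 = 1.12×10^-5 m = 1.12×10^4 nm.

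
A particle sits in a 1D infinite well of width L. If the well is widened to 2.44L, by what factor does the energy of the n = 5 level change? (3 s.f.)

E_n ∝ 1/L², so the energy scales by 1/2.44² = 0.168.

0.168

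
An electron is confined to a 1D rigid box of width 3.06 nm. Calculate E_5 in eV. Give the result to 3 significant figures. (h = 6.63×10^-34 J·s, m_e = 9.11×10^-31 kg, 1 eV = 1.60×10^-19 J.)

For an infinite well E_n = n²h²/(8m_eL²), so E_1 = h²/(8m_eL²) = (6.63×10^-34)²/(8·9.11×10^-31·(3.06×10^-9 m)²) = 6.441×10^-21 J.
Then E_5 = 5²·E_1 = 25·6.441×10^-21 J = 1.610×10^-19 J.
Converting, E_5 = 1.610×10^-19 J / (1.60×10^-19 J/eV) = 1.01 eV.

E_5 = 1.01 eV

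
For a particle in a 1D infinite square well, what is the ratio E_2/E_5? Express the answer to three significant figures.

E_n ∝ n², so E_2/E_5 = 2²/5² = 4/25 = 0.160.

0.160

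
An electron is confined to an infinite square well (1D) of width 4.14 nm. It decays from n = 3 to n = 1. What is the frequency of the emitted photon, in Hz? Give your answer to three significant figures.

f = 4.24×10^13 Hz

E_1 = h²/(8m_eL²) = 3.515×10^-21 J and ΔE = (3² − 1²)E_1 = 2.812×10^-20 J.
f = ΔE/h = 2.812×10^-20/6.626×10^-34 = 4.24×10^13 Hz.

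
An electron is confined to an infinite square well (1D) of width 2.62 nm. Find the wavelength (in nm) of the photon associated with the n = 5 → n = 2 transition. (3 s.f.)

E_1 = h²/(8m_eL²) = 8.777×10^-21 J, so ΔE = (5² − 2²)E_1 = 1.843×10^-19 J.
λ = hc/ΔE = (6.626×10^-34·2.998×10^8)/1.843×10^-19 = 1.08×10^-6 m = 1.08×10^3 nm.

λ = 1.08×10^3 nm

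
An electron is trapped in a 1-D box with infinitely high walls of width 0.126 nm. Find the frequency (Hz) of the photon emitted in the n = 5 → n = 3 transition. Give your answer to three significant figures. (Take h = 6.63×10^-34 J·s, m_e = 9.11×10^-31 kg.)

E_1 = h²/(8m_eL²) = 3.799×10^-18 J and ΔE = (5² − 3²)E_1 = 6.078×10^-17 J.
f = ΔE/h = 6.078×10^-17/6.63×10^-34 = 9.17×10^16 Hz.

f = 9.17×10^16 Hz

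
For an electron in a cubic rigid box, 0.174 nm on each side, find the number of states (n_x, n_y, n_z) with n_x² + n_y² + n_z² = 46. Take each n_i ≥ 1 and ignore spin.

The level has n_x² + n_y² + n_z² = 46. The ordered positive-integer solutions are (1, 3, 6), (1, 6, 3), (3, 1, 6), (3, 6, 1), (6, 1, 3), (6, 3, 1).
That gives 6 states.

degeneracy = 6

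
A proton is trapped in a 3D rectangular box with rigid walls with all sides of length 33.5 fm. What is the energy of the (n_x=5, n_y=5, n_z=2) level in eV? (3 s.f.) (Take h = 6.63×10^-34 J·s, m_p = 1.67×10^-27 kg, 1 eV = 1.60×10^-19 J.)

For a 3D rectangular well E = (h²/8m_p)·Σ n_i²/L_i² = (6.63×10^-34)²/(8·1.67×10^-27) · [5²/(33.5 fm)² + 5²/(33.5 fm)² + 2²/(33.5 fm)²].
Evaluating gives E = 1.583×10^-12 J = 9.89×10^6 eV.

E = 9.89×10^6 eV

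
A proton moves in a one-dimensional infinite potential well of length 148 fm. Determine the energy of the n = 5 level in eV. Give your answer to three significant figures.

E_5 = 2.34×10^5 eV

For an infinite well E_n = n²h²/(8m_pL²), so E_1 = h²/(8m_pL²) = (6.626×10^-34)²/(8·1.673×10^-27·(1.48×10^-13 m)²) = 1.498×10^-15 J.
Then E_5 = 5²·E_1 = 25·1.498×10^-15 J = 3.745×10^-14 J.
Converting, E_5 = 3.745×10^-14 J / (1.602×10^-19 J/eV) = 2.34×10^5 eV.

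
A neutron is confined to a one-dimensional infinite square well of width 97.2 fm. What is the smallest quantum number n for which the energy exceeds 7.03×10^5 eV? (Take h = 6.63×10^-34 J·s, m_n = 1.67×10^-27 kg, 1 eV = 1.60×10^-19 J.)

n = 6

E_1 = h²/(8m_nL²) = 3.482×10^-15 J = 2.176×10^4 eV.
Need n² > 7.03×10^5/2.176×10^4 = 32.31, i.e. n > 5.684.
The smallest integer satisfying this is n = 6.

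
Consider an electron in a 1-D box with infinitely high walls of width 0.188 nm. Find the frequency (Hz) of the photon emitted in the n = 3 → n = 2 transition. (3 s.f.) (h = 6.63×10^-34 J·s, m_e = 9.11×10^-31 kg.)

f = 1.29×10^16 Hz

E_1 = h²/(8m_eL²) = 1.706×10^-18 J and ΔE = (3² − 2²)E_1 = 8.530×10^-18 J.
f = ΔE/h = 8.530×10^-18/6.63×10^-34 = 1.29×10^16 Hz.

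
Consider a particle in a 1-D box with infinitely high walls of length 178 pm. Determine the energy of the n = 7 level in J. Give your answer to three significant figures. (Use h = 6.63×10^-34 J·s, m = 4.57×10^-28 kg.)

For an infinite well E_n = n²h²/(8mL²), so E_1 = h²/(8mL²) = (6.63×10^-34)²/(8·4.57×10^-28·(1.78×10^-10 m)²) = 3.795×10^-21 J.
Then E_7 = 7²·E_1 = 49·3.795×10^-21 J = 1.86×10^-19 J.

E_7 = 1.86×10^-19 J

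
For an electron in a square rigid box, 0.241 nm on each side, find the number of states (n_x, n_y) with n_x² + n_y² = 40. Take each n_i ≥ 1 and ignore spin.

degeneracy = 2

The level has n_x² + n_y² = 40. The ordered positive-integer solutions are (2, 6), (6, 2).
That gives 2 states.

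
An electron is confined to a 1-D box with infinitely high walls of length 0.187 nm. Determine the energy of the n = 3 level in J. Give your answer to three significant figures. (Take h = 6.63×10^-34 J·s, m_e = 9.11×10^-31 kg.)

For an infinite well E_n = n²h²/(8m_eL²), so E_1 = h²/(8m_eL²) = (6.63×10^-34)²/(8·9.11×10^-31·(1.87×10^-10 m)²) = 1.725×10^-18 J.
Then E_3 = 3²·E_1 = 9·1.725×10^-18 J = 1.55×10^-17 J.

E_3 = 1.55×10^-17 J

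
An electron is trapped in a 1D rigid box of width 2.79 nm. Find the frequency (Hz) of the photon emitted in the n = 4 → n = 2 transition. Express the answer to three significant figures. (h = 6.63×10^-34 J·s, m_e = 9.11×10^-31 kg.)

E_1 = h²/(8m_eL²) = 7.748×10^-21 J and ΔE = (4² − 2²)E_1 = 9.298×10^-20 J.
f = ΔE/h = 9.298×10^-20/6.63×10^-34 = 1.40×10^14 Hz.

f = 1.40×10^14 Hz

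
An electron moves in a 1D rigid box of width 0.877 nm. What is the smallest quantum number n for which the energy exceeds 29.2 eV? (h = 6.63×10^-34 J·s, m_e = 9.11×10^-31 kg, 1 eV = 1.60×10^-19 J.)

n = 8

E_1 = h²/(8m_eL²) = 7.842×10^-20 J = 0.4901 eV.
Need n² > 29.2/0.4901 = 59.58, i.e. n > 7.719.
The smallest integer satisfying this is n = 8.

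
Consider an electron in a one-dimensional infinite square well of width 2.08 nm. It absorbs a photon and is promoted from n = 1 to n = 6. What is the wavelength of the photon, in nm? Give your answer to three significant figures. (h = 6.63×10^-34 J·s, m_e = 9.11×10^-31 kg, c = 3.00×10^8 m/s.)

E_1 = h²/(8m_eL²) = 1.394×10^-20 J, so ΔE = (6² − 1²)E_1 = 4.879×10^-19 J.
λ = hc/ΔE = (6.63×10^-34·3.00×10^8)/4.879×10^-19 = 4.08×10^-7 m = 408 nm.

λ = 408 nm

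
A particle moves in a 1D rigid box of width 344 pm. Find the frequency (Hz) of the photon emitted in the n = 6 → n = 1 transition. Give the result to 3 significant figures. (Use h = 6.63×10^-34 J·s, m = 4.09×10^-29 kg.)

E_1 = h²/(8mL²) = 1.135×10^-20 J and ΔE = (6² − 1²)E_1 = 3.973×10^-19 J.
f = ΔE/h = 3.973×10^-19/6.63×10^-34 = 5.99×10^14 Hz.

f = 5.99×10^14 Hz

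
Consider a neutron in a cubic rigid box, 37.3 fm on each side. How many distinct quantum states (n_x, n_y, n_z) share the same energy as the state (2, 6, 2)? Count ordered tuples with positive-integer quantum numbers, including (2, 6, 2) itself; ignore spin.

The level has n_x² + n_y² + n_z² = 44. The ordered positive-integer solutions are (2, 2, 6), (2, 6, 2), (6, 2, 2).
That gives 3 states.

degeneracy = 3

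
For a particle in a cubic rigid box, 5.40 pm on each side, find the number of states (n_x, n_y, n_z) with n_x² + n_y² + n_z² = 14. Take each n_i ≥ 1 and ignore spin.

The level has n_x² + n_y² + n_z² = 14. The ordered positive-integer solutions are (1, 2, 3), (1, 3, 2), (2, 1, 3), (2, 3, 1), (3, 1, 2), (3, 2, 1).
That gives 6 states.

degeneracy = 6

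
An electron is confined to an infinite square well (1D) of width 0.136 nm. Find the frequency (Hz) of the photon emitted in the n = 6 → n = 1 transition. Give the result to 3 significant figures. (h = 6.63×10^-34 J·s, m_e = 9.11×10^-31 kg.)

f = 1.72×10^17 Hz

E_1 = h²/(8m_eL²) = 3.261×10^-18 J and ΔE = (6² − 1²)E_1 = 1.141×10^-16 J.
f = ΔE/h = 1.141×10^-16/6.63×10^-34 = 1.72×10^17 Hz.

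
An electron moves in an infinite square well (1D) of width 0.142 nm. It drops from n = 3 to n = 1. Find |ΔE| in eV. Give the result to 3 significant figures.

E_1 = h²/(8m_eL²) = 2.988×10^-18 J.
|ΔE| = |3² − 1²|·E_1 = 8·2.988×10^-18 J = 2.390×10^-17 J = 149 eV.

|ΔE| = 149 eV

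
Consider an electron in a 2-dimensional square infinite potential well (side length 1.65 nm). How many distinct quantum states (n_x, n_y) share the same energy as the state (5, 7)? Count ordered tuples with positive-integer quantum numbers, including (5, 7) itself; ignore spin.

The level has n_x² + n_y² = 74. The ordered positive-integer solutions are (5, 7), (7, 5).
That gives 2 states.

degeneracy = 2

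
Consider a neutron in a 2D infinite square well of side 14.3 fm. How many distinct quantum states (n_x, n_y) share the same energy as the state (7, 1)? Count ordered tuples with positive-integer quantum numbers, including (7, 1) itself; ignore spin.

The level has n_x² + n_y² = 50. The ordered positive-integer solutions are (1, 7), (5, 5), (7, 1).
That gives 3 states.

degeneracy = 3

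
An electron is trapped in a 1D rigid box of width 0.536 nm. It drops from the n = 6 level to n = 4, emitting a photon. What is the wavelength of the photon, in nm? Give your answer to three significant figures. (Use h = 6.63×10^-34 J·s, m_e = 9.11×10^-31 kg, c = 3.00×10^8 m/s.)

E_1 = h²/(8m_eL²) = 2.099×10^-19 J, so ΔE = (6² − 4²)E_1 = 4.198×10^-18 J.
λ = hc/ΔE = (6.63×10^-34·3.00×10^8)/4.198×10^-18 = 4.74×10^-8 m = 47.4 nm.

λ = 47.4 nm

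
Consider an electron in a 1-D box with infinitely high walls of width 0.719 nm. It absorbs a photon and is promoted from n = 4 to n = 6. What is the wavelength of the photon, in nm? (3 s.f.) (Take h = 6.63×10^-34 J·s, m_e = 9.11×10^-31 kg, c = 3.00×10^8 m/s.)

λ = 85.2 nm

E_1 = h²/(8m_eL²) = 1.167×10^-19 J, so ΔE = (6² − 4²)E_1 = 2.334×10^-18 J.
λ = hc/ΔE = (6.63×10^-34·3.00×10^8)/2.334×10^-18 = 8.52×10^-8 m = 85.2 nm.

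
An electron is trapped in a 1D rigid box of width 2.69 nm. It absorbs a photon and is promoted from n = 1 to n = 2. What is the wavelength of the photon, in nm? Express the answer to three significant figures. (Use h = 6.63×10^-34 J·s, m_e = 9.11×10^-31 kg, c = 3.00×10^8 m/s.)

λ = 7.95×10^3 nm

E_1 = h²/(8m_eL²) = 8.335×10^-21 J, so ΔE = (2² − 1²)E_1 = 2.501×10^-20 J.
λ = hc/ΔE = (6.63×10^-34·3.00×10^8)/2.501×10^-20 = 7.95×10^-6 m = 7.95×10^3 nm.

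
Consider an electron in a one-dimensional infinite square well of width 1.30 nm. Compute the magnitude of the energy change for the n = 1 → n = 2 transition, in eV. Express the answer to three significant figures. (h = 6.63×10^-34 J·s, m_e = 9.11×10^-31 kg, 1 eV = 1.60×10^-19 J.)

|ΔE| = 0.669 eV

E_1 = h²/(8m_eL²) = 3.569×10^-20 J.
|ΔE| = |1² − 2²|·E_1 = 3·3.569×10^-20 J = 1.071×10^-19 J = 0.669 eV.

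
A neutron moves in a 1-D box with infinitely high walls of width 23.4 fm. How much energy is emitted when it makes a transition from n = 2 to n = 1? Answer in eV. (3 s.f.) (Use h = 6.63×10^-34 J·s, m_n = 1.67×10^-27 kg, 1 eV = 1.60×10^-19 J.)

E_1 = h²/(8m_nL²) = 6.009×10^-14 J.
|ΔE| = |2² − 1²|·E_1 = 3·6.009×10^-14 J = 1.803×10^-13 J = 1.13×10^6 eV.

|ΔE| = 1.13×10^6 eV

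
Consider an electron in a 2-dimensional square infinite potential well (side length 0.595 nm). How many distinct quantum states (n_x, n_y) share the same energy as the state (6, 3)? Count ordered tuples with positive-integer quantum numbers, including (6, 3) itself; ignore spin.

degeneracy = 2

The level has n_x² + n_y² = 45. The ordered positive-integer solutions are (3, 6), (6, 3).
That gives 2 states.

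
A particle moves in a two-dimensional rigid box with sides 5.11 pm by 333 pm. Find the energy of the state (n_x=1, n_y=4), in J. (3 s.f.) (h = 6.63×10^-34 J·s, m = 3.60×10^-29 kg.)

For a 2D rectangular well E = (h²/8m)·Σ n_i²/L_i² = (6.63×10^-34)²/(8·3.60×10^-29) · [1²/(5.11 pm)² + 4²/(333 pm)²].
Evaluating gives E = 5.87×10^-17 J.

E = 5.87×10^-17 J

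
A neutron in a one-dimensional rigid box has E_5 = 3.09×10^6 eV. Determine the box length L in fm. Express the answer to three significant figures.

L = 40.7 fm

From E_n = n²h²/(8m_nL²), L = n·h/√(8m_nE_n).
E_5 = 3.09×10^6 eV = 4.950×10^-13 J, so L = 5·6.626×10^-34/√(8·1.675×10^-27·4.950×10^-13) = 4.07×10^-14 m = 40.7 fm.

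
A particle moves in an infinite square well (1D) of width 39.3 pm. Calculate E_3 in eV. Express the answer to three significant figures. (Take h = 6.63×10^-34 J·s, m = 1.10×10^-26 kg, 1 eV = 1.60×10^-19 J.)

For an infinite well E_n = n²h²/(8mL²), so E_1 = h²/(8mL²) = (6.63×10^-34)²/(8·1.10×10^-26·(3.93×10^-11 m)²) = 3.234×10^-21 J.
Then E_3 = 3²·E_1 = 9·3.234×10^-21 J = 2.911×10^-20 J.
Converting, E_3 = 2.911×10^-20 J / (1.60×10^-19 J/eV) = 0.182 eV.

E_3 = 0.182 eV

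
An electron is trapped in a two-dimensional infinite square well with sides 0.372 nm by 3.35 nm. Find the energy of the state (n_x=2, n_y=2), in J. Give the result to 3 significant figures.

E = 1.76×10^-18 J

For a 2D rectangular well E = (h²/8m_e)·Σ n_i²/L_i² = (6.626×10^-34)²/(8·9.109×10^-31) · [2²/(0.372 nm)² + 2²/(3.35 nm)²].
Evaluating gives E = 1.76×10^-18 J.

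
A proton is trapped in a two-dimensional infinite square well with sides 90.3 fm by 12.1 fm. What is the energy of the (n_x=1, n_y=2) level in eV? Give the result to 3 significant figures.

E = 5.62×10^6 eV

For a 2D rectangular well E = (h²/8m_p)·Σ n_i²/L_i² = (6.626×10^-34)²/(8·1.673×10^-27) · [1²/(90.3 fm)² + 2²/(12.1 fm)²].
Evaluating gives E = 9.002×10^-13 J = 5.62×10^6 eV.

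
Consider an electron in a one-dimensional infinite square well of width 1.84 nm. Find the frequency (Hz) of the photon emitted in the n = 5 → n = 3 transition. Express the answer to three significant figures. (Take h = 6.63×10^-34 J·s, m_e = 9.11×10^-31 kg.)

f = 4.30×10^14 Hz

E_1 = h²/(8m_eL²) = 1.781×10^-20 J and ΔE = (5² − 3²)E_1 = 2.850×10^-19 J.
f = ΔE/h = 2.850×10^-19/6.63×10^-34 = 4.30×10^14 Hz.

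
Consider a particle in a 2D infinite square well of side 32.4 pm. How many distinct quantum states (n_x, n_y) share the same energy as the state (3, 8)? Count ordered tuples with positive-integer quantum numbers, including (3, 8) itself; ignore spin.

degeneracy = 2

The level has n_x² + n_y² = 73. The ordered positive-integer solutions are (3, 8), (8, 3).
That gives 2 states.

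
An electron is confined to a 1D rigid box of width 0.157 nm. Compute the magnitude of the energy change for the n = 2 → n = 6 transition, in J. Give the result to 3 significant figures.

E_1 = h²/(8m_eL²) = 2.444×10^-18 J.
|ΔE| = |2² − 6²|·E_1 = 32·2.444×10^-18 J = 7.82×10^-17 J.

|ΔE| = 7.82×10^-17 J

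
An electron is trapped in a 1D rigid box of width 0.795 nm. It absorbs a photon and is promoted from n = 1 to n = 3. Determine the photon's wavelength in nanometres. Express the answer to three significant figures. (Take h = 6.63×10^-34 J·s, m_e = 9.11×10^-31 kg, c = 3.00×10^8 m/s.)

E_1 = h²/(8m_eL²) = 9.543×10^-20 J, so ΔE = (3² − 1²)E_1 = 7.634×10^-19 J.
λ = hc/ΔE = (6.63×10^-34·3.00×10^8)/7.634×10^-19 = 2.61×10^-7 m = 261 nm.

λ = 261 nm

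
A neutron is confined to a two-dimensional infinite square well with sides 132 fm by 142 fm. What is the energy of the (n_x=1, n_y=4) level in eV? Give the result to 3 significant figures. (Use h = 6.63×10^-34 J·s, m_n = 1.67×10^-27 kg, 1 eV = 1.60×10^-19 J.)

E = 1.75×10^5 eV

For a 2D rectangular well E = (h²/8m_n)·Σ n_i²/L_i² = (6.63×10^-34)²/(8·1.67×10^-27) · [1²/(132 fm)² + 4²/(142 fm)²].
Evaluating gives E = 2.800×10^-14 J = 1.75×10^5 eV.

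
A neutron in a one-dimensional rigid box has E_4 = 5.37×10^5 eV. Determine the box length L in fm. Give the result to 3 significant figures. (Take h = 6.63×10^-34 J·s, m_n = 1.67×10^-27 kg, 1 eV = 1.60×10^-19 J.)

From E_n = n²h²/(8m_nL²), L = n·h/√(8m_nE_n).
E_4 = 5.37×10^5 eV = 8.592×10^-14 J, so L = 4·6.63×10^-34/√(8·1.67×10^-27·8.592×10^-14) = 7.83×10^-14 m = 78.3 fm.

L = 78.3 fm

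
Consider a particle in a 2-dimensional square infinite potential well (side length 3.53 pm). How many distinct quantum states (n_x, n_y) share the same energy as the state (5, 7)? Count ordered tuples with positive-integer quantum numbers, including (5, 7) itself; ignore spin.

degeneracy = 2

The level has n_x² + n_y² = 74. The ordered positive-integer solutions are (5, 7), (7, 5).
That gives 2 states.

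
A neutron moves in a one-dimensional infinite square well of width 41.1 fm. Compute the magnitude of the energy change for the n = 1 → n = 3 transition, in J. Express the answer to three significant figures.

E_1 = h²/(8m_nL²) = 1.940×10^-14 J.
|ΔE| = |1² − 3²|·E_1 = 8·1.940×10^-14 J = 1.55×10^-13 J.

|ΔE| = 1.55×10^-13 J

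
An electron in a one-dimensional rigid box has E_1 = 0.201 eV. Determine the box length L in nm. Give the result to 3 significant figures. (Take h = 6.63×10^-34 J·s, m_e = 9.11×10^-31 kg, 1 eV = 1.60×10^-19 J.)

L = 1.37 nm

From E_n = n²h²/(8m_eL²), L = n·h/√(8m_eE_n).
E_1 = 0.201 eV = 3.216×10^-20 J, so L = 1·6.63×10^-34/√(8·9.11×10^-31·3.216×10^-20) = 1.37×10^-9 m = 1.37 nm.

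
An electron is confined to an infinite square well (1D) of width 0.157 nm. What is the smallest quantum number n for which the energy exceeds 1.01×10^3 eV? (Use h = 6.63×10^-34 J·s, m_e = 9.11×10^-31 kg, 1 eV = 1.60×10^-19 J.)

n = 9

E_1 = h²/(8m_eL²) = 2.447×10^-18 J = 15.29 eV.
Need n² > 1.01×10^3/15.29 = 66.06, i.e. n > 8.128.
The smallest integer satisfying this is n = 9.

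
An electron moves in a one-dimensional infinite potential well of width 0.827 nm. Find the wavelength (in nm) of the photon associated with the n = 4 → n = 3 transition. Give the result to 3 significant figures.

E_1 = h²/(8m_eL²) = 8.809×10^-20 J, so ΔE = (4² − 3²)E_1 = 6.166×10^-19 J.
λ = hc/ΔE = (6.626×10^-34·2.998×10^8)/6.166×10^-19 = 3.22×10^-7 m = 322 nm.

λ = 322 nm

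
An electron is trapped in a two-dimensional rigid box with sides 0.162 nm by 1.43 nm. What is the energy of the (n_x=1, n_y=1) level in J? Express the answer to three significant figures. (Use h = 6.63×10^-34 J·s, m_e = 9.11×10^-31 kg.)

E = 2.33×10^-18 J

For a 2D rectangular well E = (h²/8m_e)·Σ n_i²/L_i² = (6.63×10^-34)²/(8·9.11×10^-31) · [1²/(0.162 nm)² + 1²/(1.43 nm)²].
Evaluating gives E = 2.33×10^-18 J.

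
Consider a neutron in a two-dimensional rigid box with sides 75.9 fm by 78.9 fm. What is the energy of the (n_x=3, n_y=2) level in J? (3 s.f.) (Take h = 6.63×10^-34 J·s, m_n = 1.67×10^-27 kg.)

For a 2D rectangular well E = (h²/8m_n)·Σ n_i²/L_i² = (6.63×10^-34)²/(8·1.67×10^-27) · [3²/(75.9 fm)² + 2²/(78.9 fm)²].
Evaluating gives E = 7.25×10^-14 J.

E = 7.25×10^-14 J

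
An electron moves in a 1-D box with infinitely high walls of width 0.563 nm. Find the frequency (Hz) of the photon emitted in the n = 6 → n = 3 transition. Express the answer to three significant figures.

E_1 = h²/(8m_eL²) = 1.901×10^-19 J and ΔE = (6² − 3²)E_1 = 5.133×10^-18 J.
f = ΔE/h = 5.133×10^-18/6.626×10^-34 = 7.75×10^15 Hz.

f = 7.75×10^15 Hz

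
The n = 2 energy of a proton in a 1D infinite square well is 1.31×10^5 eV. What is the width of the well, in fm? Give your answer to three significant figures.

From E_n = n²h²/(8m_pL²), L = n·h/√(8m_pE_n).
E_2 = 1.31×10^5 eV = 2.099×10^-14 J, so L = 2·6.626×10^-34/√(8·1.673×10^-27·2.099×10^-14) = 7.91×10^-14 m = 79.1 fm.

L = 79.1 fm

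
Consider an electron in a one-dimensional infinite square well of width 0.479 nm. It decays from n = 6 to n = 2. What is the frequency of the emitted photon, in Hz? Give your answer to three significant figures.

E_1 = h²/(8m_eL²) = 2.626×10^-19 J and ΔE = (6² − 2²)E_1 = 8.403×10^-18 J.
f = ΔE/h = 8.403×10^-18/6.626×10^-34 = 1.27×10^16 Hz.

f = 1.27×10^16 Hz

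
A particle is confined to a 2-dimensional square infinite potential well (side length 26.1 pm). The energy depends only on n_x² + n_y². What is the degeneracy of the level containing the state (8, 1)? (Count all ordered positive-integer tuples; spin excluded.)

The level has n_x² + n_y² = 65. The ordered positive-integer solutions are (1, 8), (4, 7), (7, 4), (8, 1).
That gives 4 states.

degeneracy = 4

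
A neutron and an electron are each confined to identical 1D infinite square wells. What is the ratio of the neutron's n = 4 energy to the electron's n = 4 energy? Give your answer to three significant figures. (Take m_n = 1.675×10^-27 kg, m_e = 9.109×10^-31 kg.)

E_n ∝ 1/m at fixed n and L, so the ratio is m_e/m_n = 9.109×10^-31/1.675×10^-27 = 5.44×10^-4.

5.44×10^-4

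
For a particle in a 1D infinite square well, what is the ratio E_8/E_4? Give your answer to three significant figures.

E_n ∝ n², so E_8/E_4 = 8²/4² = 64/16 = 4.00.

4.00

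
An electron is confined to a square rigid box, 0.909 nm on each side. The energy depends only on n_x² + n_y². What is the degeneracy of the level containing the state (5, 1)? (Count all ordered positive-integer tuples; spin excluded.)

The level has n_x² + n_y² = 26. The ordered positive-integer solutions are (1, 5), (5, 1).
That gives 2 states.

degeneracy = 2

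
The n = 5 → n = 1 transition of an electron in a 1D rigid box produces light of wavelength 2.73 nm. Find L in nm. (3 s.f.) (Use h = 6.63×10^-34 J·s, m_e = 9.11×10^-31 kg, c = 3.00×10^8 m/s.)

L = 0.141 nm

The photon carries ΔE = hc/λ = 6.63×10^-34·3.00×10^8/2.73×10^-9 m = 7.286×10^-17 J.
Since ΔE = (5² − 1²)E_1, E_1 = 3.036×10^-18 J, and L = h/√(8m_eE_1) = 1.41×10^-10 m = 0.141 nm.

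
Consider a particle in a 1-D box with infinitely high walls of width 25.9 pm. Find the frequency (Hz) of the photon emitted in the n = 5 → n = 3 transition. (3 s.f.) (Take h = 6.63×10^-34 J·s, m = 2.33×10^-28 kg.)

E_1 = h²/(8mL²) = 3.515×10^-19 J and ΔE = (5² − 3²)E_1 = 5.624×10^-18 J.
f = ΔE/h = 5.624×10^-18/6.63×10^-34 = 8.48×10^15 Hz.

f = 8.48×10^15 Hz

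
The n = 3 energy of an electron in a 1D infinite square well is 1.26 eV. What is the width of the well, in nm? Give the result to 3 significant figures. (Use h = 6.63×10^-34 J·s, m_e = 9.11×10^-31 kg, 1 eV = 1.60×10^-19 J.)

From E_n = n²h²/(8m_eL²), L = n·h/√(8m_eE_n).
E_3 = 1.26 eV = 2.016×10^-19 J, so L = 3·6.63×10^-34/√(8·9.11×10^-31·2.016×10^-19) = 1.64×10^-9 m = 1.64 nm.

L = 1.64 nm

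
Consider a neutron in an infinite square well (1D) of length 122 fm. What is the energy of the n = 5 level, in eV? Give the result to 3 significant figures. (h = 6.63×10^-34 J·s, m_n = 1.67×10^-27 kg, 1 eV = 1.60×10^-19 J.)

E_5 = 3.45×10^5 eV

For an infinite well E_n = n²h²/(8m_nL²), so E_1 = h²/(8m_nL²) = (6.63×10^-34)²/(8·1.67×10^-27·(1.22×10^-13 m)²) = 2.211×10^-15 J.
Then E_5 = 5²·E_1 = 25·2.211×10^-15 J = 5.527×10^-14 J.
Converting, E_5 = 5.527×10^-14 J / (1.60×10^-19 J/eV) = 3.45×10^5 eV.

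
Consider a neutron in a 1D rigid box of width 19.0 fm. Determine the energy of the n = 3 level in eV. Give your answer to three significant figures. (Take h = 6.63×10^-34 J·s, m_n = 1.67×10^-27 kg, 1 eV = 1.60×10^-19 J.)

For an infinite well E_n = n²h²/(8m_nL²), so E_1 = h²/(8m_nL²) = (6.63×10^-34)²/(8·1.67×10^-27·(1.90×10^-14 m)²) = 9.114×10^-14 J.
Then E_3 = 3²·E_1 = 9·9.114×10^-14 J = 8.203×10^-13 J.
Converting, E_3 = 8.203×10^-13 J / (1.60×10^-19 J/eV) = 5.13×10^6 eV.

E_3 = 5.13×10^6 eV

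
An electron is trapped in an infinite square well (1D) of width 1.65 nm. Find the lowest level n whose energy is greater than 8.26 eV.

E_1 = h²/(8m_eL²) = 2.213×10^-20 J = 0.1381 eV.
Need n² > 8.26/0.1381 = 59.81, i.e. n > 7.734.
The smallest integer satisfying this is n = 8.

n = 8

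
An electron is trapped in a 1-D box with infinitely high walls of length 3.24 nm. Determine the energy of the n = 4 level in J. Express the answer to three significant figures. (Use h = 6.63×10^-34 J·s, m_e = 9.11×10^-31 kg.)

For an infinite well E_n = n²h²/(8m_eL²), so E_1 = h²/(8m_eL²) = (6.63×10^-34)²/(8·9.11×10^-31·(3.24×10^-9 m)²) = 5.746×10^-21 J.
Then E_4 = 4²·E_1 = 16·5.746×10^-21 J = 9.19×10^-20 J.

E_4 = 9.19×10^-20 J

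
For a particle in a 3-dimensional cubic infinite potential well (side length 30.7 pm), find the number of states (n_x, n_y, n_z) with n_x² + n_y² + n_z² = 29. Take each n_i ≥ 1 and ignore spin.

degeneracy = 6

The level has n_x² + n_y² + n_z² = 29. The ordered positive-integer solutions are (2, 3, 4), (2, 4, 3), (3, 2, 4), (3, 4, 2), (4, 2, 3), (4, 3, 2).
That gives 6 states.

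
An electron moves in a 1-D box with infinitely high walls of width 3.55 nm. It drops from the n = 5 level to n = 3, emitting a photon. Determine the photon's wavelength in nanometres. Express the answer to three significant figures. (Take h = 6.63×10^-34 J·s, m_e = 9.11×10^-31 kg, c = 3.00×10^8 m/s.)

λ = 2.60×10^3 nm

E_1 = h²/(8m_eL²) = 4.786×10^-21 J, so ΔE = (5² − 3²)E_1 = 7.658×10^-20 J.
λ = hc/ΔE = (6.63×10^-34·3.00×10^8)/7.658×10^-20 = 2.60×10^-6 m = 2.60×10^3 nm.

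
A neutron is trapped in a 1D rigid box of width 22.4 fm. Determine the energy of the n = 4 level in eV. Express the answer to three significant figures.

E_4 = 6.52×10^6 eV

For an infinite well E_n = n²h²/(8m_nL²), so E_1 = h²/(8m_nL²) = (6.626×10^-34)²/(8·1.675×10^-27·(2.24×10^-14 m)²) = 6.530×10^-14 J.
Then E_4 = 4²·E_1 = 16·6.530×10^-14 J = 1.045×10^-12 J.
Converting, E_4 = 1.045×10^-12 J / (1.602×10^-19 J/eV) = 6.52×10^6 eV.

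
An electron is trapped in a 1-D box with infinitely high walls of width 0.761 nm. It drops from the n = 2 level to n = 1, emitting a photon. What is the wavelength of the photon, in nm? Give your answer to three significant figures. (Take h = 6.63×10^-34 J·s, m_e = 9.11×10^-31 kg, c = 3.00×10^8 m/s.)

λ = 637 nm

E_1 = h²/(8m_eL²) = 1.041×10^-19 J, so ΔE = (2² − 1²)E_1 = 3.123×10^-19 J.
λ = hc/ΔE = (6.63×10^-34·3.00×10^8)/3.123×10^-19 = 6.37×10^-7 m = 637 nm.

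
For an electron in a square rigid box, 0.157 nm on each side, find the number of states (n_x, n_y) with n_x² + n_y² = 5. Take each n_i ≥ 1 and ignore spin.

The level has n_x² + n_y² = 5. The ordered positive-integer solutions are (1, 2), (2, 1).
That gives 2 states.

degeneracy = 2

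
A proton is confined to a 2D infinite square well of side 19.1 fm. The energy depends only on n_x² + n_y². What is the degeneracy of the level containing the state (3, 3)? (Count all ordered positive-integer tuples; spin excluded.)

The level has n_x² + n_y² = 18. The ordered positive-integer solutions are (3, 3).
That gives 1 state.

degeneracy = 1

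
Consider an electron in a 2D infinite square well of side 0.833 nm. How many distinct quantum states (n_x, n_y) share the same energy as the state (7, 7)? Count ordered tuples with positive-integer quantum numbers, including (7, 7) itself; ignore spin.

degeneracy = 1

The level has n_x² + n_y² = 98. The ordered positive-integer solutions are (7, 7).
That gives 1 state.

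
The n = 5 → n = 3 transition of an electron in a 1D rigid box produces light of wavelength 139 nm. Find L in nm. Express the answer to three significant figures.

The photon carries ΔE = hc/λ = 6.626×10^-34·2.998×10^8/1.39×10^-7 m = 1.429×10^-18 J.
Since ΔE = (5² − 3²)E_1, E_1 = 8.931×10^-20 J, and L = h/√(8m_eE_1) = 8.21×10^-10 m = 0.821 nm.

L = 0.821 nm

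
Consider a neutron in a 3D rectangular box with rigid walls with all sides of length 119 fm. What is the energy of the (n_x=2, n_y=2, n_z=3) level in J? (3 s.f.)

For a 3D rectangular well E = (h²/8m_n)·Σ n_i²/L_i² = (6.626×10^-34)²/(8·1.675×10^-27) · [2²/(119 fm)² + 2²/(119 fm)² + 3²/(119 fm)²].
Evaluating gives E = 3.93×10^-14 J.

E = 3.93×10^-14 J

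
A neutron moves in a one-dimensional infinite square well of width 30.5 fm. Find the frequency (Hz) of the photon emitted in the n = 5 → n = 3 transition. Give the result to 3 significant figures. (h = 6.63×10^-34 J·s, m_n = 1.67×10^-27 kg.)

E_1 = h²/(8m_nL²) = 3.537×10^-14 J and ΔE = (5² − 3²)E_1 = 5.659×10^-13 J.
f = ΔE/h = 5.659×10^-13/6.63×10^-34 = 8.54×10^20 Hz.

f = 8.54×10^20 Hz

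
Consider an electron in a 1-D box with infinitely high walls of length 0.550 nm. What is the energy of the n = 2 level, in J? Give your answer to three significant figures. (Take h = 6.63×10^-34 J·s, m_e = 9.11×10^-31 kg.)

E_2 = 7.98×10^-19 J

For an infinite well E_n = n²h²/(8m_eL²), so E_1 = h²/(8m_eL²) = (6.63×10^-34)²/(8·9.11×10^-31·(5.50×10^-10 m)²) = 1.994×10^-19 J.
Then E_2 = 2²·E_1 = 4·1.994×10^-19 J = 7.98×10^-19 J.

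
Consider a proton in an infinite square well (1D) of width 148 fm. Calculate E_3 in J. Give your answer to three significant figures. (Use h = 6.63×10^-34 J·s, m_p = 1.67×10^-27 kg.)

E_3 = 1.35×10^-14 J

For an infinite well E_n = n²h²/(8m_pL²), so E_1 = h²/(8m_pL²) = (6.63×10^-34)²/(8·1.67×10^-27·(1.48×10^-13 m)²) = 1.502×10^-15 J.
Then E_3 = 3²·E_1 = 9·1.502×10^-15 J = 1.35×10^-14 J.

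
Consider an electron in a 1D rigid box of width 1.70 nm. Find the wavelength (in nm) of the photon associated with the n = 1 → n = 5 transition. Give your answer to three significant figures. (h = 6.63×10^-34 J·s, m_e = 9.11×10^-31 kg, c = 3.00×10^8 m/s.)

E_1 = h²/(8m_eL²) = 2.087×10^-20 J, so ΔE = (5² − 1²)E_1 = 5.009×10^-19 J.
λ = hc/ΔE = (6.63×10^-34·3.00×10^8)/5.009×10^-19 = 3.97×10^-7 m = 397 nm.

λ = 397 nm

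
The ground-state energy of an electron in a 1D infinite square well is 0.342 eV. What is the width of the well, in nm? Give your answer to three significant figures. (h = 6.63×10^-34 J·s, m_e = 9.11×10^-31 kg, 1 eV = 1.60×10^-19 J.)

L = 1.05 nm

From E_n = n²h²/(8m_eL²), L = n·h/√(8m_eE_n).
E_1 = 0.342 eV = 5.472×10^-20 J, so L = 1·6.63×10^-34/√(8·9.11×10^-31·5.472×10^-20) = 1.05×10^-9 m = 1.05 nm.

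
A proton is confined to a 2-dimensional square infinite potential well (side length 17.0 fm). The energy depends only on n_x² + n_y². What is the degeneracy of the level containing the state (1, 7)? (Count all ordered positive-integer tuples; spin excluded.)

The level has n_x² + n_y² = 50. The ordered positive-integer solutions are (1, 7), (5, 5), (7, 1).
That gives 3 states.

degeneracy = 3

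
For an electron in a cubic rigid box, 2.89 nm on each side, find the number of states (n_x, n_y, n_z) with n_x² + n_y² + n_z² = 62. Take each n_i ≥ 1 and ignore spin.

The level has n_x² + n_y² + n_z² = 62. The ordered positive-integer solutions are (1, 5, 6), (1, 6, 5), (2, 3, 7), (2, 7, 3), (3, 2, 7), (3, 7, 2), (5, 1, 6), (5, 6, 1), (6, 1, 5), (6, 5, 1), (7, 2, 3), (7, 3, 2).
That gives 12 states.

degeneracy = 12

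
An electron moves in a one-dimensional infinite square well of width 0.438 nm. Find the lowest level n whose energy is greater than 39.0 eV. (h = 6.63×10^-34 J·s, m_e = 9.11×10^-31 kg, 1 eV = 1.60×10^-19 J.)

E_1 = h²/(8m_eL²) = 3.144×10^-19 J = 1.965 eV.
Need n² > 39.0/1.965 = 19.85, i.e. n > 4.455.
The smallest integer satisfying this is n = 5.

n = 5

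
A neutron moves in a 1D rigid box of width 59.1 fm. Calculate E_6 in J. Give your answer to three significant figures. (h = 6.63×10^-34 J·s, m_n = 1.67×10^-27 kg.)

E_6 = 3.39×10^-13 J

For an infinite well E_n = n²h²/(8m_nL²), so E_1 = h²/(8m_nL²) = (6.63×10^-34)²/(8·1.67×10^-27·(5.91×10^-14 m)²) = 9.420×10^-15 J.
Then E_6 = 6²·E_1 = 36·9.420×10^-15 J = 3.39×10^-13 J.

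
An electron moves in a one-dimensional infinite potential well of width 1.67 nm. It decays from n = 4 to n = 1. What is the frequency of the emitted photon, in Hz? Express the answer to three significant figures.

f = 4.89×10^14 Hz

E_1 = h²/(8m_eL²) = 2.160×10^-20 J and ΔE = (4² − 1²)E_1 = 3.240×10^-19 J.
f = ΔE/h = 3.240×10^-19/6.626×10^-34 = 4.89×10^14 Hz.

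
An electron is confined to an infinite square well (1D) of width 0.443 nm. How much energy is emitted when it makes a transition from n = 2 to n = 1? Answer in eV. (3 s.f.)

|ΔE| = 5.75 eV

E_1 = h²/(8m_eL²) = 3.070×10^-19 J.
|ΔE| = |2² − 1²|·E_1 = 3·3.070×10^-19 J = 9.210×10^-19 J = 5.75 eV.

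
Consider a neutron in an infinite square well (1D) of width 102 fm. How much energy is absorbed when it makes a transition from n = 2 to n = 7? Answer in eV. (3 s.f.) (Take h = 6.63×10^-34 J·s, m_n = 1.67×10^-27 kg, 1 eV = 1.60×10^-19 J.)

E_1 = h²/(8m_nL²) = 3.162×10^-15 J.
|ΔE| = |2² − 7²|·E_1 = 45·3.162×10^-15 J = 1.423×10^-13 J = 8.89×10^5 eV.

|ΔE| = 8.89×10^5 eV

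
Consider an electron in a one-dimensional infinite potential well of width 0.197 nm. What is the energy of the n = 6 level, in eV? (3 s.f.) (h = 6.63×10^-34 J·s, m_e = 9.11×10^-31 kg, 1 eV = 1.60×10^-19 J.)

E_6 = 350 eV

For an infinite well E_n = n²h²/(8m_eL²), so E_1 = h²/(8m_eL²) = (6.63×10^-34)²/(8·9.11×10^-31·(1.97×10^-10 m)²) = 1.554×10^-18 J.
Then E_6 = 6²·E_1 = 36·1.554×10^-18 J = 5.594×10^-17 J.
Converting, E_6 = 5.594×10^-17 J / (1.60×10^-19 J/eV) = 350 eV.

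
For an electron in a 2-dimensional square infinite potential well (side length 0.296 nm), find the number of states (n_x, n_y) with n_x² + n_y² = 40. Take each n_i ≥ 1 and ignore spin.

degeneracy = 2

The level has n_x² + n_y² = 40. The ordered positive-integer solutions are (2, 6), (6, 2).
That gives 2 states.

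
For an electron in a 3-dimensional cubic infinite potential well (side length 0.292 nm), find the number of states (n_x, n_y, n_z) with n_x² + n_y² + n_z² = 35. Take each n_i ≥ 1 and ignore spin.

The level has n_x² + n_y² + n_z² = 35. The ordered positive-integer solutions are (1, 3, 5), (1, 5, 3), (3, 1, 5), (3, 5, 1), (5, 1, 3), (5, 3, 1).
That gives 6 states.

degeneracy = 6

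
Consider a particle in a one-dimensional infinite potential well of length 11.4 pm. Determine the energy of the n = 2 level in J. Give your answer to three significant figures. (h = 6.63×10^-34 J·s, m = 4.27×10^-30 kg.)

For an infinite well E_n = n²h²/(8mL²), so E_1 = h²/(8mL²) = (6.63×10^-34)²/(8·4.27×10^-30·(1.14×10^-11 m)²) = 9.901×10^-17 J.
Then E_2 = 2²·E_1 = 4·9.901×10^-17 J = 3.96×10^-16 J.

E_2 = 3.96×10^-16 J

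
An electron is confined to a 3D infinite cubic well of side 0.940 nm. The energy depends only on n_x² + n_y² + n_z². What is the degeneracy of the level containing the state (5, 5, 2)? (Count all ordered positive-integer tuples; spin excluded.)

degeneracy = 12

The level has n_x² + n_y² + n_z² = 54. The ordered positive-integer solutions are (1, 2, 7), (1, 7, 2), (2, 1, 7), (2, 5, 5), (2, 7, 1), (3, 3, 6), (3, 6, 3), (5, 2, 5), (5, 5, 2), (6, 3, 3), (7, 1, 2), (7, 2, 1).
That gives 12 states.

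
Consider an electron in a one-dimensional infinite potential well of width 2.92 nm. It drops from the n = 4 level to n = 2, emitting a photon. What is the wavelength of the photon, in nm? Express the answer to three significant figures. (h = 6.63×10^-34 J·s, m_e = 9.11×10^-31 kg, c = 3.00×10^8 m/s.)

E_1 = h²/(8m_eL²) = 7.074×10^-21 J, so ΔE = (4² − 2²)E_1 = 8.489×10^-20 J.
λ = hc/ΔE = (6.63×10^-34·3.00×10^8)/8.489×10^-20 = 2.34×10^-6 m = 2.34×10^3 nm.

λ = 2.34×10^3 nm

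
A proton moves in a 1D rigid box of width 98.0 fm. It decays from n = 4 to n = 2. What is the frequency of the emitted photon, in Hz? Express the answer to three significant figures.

E_1 = h²/(8m_pL²) = 3.416×10^-15 J and ΔE = (4² − 2²)E_1 = 4.099×10^-14 J.
f = ΔE/h = 4.099×10^-14/6.626×10^-34 = 6.19×10^19 Hz.

f = 6.19×10^19 Hz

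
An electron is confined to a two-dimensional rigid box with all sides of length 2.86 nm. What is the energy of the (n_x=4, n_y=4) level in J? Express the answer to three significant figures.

E = 2.36×10^-19 J

For a 2D rectangular well E = (h²/8m_e)·Σ n_i²/L_i² = (6.626×10^-34)²/(8·9.109×10^-31) · [4²/(2.86 nm)² + 4²/(2.86 nm)²].
Evaluating gives E = 2.36×10^-19 J.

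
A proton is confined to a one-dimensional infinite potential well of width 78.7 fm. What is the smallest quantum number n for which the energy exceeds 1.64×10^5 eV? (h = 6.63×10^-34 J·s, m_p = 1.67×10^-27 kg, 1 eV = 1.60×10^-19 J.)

n = 3

E_1 = h²/(8m_pL²) = 5.312×10^-15 J = 3.320×10^4 eV.
Need n² > 1.64×10^5/3.320×10^4 = 4.940, i.e. n > 2.223.
The smallest integer satisfying this is n = 3.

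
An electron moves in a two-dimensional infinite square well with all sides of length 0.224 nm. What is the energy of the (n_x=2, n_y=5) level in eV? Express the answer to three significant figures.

E = 217 eV

For a 2D rectangular well E = (h²/8m_e)·Σ n_i²/L_i² = (6.626×10^-34)²/(8·9.109×10^-31) · [2²/(0.224 nm)² + 5²/(0.224 nm)²].
Evaluating gives E = 3.482×10^-17 J = 217 eV.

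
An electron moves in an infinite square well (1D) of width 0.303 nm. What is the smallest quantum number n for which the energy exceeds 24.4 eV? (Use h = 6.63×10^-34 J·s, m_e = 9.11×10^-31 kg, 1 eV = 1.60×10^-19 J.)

E_1 = h²/(8m_eL²) = 6.570×10^-19 J = 4.106 eV.
Need n² > 24.4/4.106 = 5.943, i.e. n > 2.438.
The smallest integer satisfying this is n = 3.

n = 3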